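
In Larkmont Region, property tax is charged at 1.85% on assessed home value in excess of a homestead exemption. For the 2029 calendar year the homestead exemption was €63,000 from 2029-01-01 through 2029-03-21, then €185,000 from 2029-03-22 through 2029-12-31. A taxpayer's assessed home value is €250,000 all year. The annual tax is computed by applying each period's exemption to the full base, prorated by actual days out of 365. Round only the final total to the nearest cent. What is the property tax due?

2029-01-01 to 2029-03-21: 80 days, exemption €63,000 → (€250,000 − €63,000) × 1.85% × 80/365 = €758.2466
2029-03-22 to 2029-12-31: 285 days, exemption €185,000 → (€250,000 − €185,000) × 1.85% × 285/365 = €938.9384
Total = €1,697.1849

€1,697.18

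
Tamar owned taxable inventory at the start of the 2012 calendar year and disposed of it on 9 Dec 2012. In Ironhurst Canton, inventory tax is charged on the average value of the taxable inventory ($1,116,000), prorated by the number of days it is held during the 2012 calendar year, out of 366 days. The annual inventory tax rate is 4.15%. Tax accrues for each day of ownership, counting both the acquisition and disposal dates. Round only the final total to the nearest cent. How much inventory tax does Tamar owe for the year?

Days held (1 Jan – 9 Dec 2012): 344 out of 366
Tax = $1,116,000 × 4.15% × 344/366 = $43,530.0984

$43,530.10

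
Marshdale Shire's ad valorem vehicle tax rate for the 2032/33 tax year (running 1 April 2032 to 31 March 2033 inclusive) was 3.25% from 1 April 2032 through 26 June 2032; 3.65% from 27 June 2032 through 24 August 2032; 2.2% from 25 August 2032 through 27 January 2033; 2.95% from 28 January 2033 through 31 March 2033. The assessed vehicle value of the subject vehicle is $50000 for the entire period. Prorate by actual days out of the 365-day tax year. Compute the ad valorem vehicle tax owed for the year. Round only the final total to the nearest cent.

1 April – 26 June 2032: 87 days at 3.25% → $50000 × 3.25% × 87/365 = $387.3288
27 June – 24 August 2032: 59 days at 3.65% → $50000 × 3.65% × 59/365 = $295.0000
25 August 2032 – 27 January 2033: 156 days at 2.2% → $50000 × 2.2% × 156/365 = $470.1370
28 January – 31 March 2033: 63 days at 2.95% → $50000 × 2.95% × 63/365 = $254.5890
Total = $1407.0548

$1407.05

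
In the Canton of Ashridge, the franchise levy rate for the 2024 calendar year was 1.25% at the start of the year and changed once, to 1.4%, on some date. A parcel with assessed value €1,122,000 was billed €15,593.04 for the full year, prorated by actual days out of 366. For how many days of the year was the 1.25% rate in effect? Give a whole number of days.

Let d = days at the first rate; then 366 − d days at the second rate.
€1,122,000 × [1.25%·d + 1.4%·(366−d)] / 366 = €15,593.04
Solving gives d = 25, so the new rate took effect on 26 January 2024.

25 days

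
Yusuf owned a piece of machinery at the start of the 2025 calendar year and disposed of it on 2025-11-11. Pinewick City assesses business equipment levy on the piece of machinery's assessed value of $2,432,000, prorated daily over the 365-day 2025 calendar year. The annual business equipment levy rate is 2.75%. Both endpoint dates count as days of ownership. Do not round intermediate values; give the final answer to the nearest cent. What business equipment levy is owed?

$57,718.36

Days held (2025-01-01 to 2025-11-11): 315 out of 365
Tax = $2,432,000 × 2.75% × 315/365 = $57,718.3562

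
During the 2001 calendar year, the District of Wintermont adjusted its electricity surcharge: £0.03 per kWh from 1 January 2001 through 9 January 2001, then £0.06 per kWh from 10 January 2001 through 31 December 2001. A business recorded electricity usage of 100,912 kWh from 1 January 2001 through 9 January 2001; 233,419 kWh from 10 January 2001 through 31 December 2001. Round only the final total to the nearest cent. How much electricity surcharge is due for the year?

1 January – 9 January 2001: 100,912 kWh at £0.03/kWh → £3,027.36
10 January – 31 December 2001: 233,419 kWh at £0.06/kWh → £14,005.14

£17,032.50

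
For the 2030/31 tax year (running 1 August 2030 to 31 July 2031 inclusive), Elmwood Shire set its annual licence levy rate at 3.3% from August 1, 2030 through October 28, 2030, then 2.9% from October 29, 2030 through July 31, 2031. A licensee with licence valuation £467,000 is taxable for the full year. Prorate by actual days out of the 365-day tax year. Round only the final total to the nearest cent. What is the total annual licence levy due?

£13,998.48

August 1 – October 28, 2030: 89 days at 3.3% → £467,000 × 3.3% × 89/365 = £3,757.7507
October 29, 2030 – July 31, 2031: 276 days at 2.9% → £467,000 × 2.9% × 276/365 = £10,240.7342
Total = £13,998.4849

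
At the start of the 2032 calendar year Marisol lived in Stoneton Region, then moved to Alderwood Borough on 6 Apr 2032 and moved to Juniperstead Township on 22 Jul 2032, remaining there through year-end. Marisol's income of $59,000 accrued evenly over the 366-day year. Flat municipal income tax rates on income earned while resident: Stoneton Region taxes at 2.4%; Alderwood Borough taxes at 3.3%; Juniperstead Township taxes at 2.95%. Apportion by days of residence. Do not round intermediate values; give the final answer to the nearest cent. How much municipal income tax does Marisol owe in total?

Stoneton Region, 1 Jan – 5 Apr 2032: 96 days → $59,000 × 2.4% × 96/366 = $371.4098
Alderwood Borough, 6 Apr – 21 Jul 2032: 107 days → $59,000 × 3.3% × 107/366 = $569.2049
Juniperstead Township, 22 Jul – 31 Dec 2032: 163 days → $59,000 × 2.95% × 163/366 = $775.1407
Total = $1,715.7555

$1,715.76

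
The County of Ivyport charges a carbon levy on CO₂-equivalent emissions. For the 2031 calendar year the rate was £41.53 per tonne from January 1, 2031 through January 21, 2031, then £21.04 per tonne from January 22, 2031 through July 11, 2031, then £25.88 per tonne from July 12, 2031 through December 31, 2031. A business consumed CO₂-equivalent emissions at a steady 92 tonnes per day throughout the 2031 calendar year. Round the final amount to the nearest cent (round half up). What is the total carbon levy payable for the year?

January 1 – January 21, 2031: 21 days × 92 tonnes/day = 1,932 tonnes at £41.53/tonne → £80,235.96
January 22 – July 11, 2031: 171 days × 92 tonnes/day = 15,732 tonnes at £21.04/tonne → £331,001.28
July 12 – December 31, 2031: 173 days × 92 tonnes/day = 15,916 tonnes at £25.88/tonne → £411,906.08

£823,143.32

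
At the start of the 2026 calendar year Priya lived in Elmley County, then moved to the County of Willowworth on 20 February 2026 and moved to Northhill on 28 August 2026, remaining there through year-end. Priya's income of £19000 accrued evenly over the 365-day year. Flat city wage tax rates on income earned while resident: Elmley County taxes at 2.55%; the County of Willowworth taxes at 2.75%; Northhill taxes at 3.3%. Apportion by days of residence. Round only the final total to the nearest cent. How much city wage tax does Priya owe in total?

£553.37

Elmley County, 1 January – 19 February 2026: 50 days → £19000 × 2.55% × 50/365 = £66.3699
The County of Willowworth, 20 February – 27 August 2026: 189 days → £19000 × 2.75% × 189/365 = £270.5548
Northhill, 28 August – 31 December 2026: 126 days → £19000 × 3.3% × 126/365 = £216.4438
Total = £553.3685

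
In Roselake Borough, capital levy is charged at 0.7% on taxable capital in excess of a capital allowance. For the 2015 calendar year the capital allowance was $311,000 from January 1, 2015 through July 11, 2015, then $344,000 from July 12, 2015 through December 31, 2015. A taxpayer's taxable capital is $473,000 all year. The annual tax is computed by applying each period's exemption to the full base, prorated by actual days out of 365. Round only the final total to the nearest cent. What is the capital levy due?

January 1 – July 11, 2015: 192 days, exemption $311,000 → ($473,000 − $311,000) × 0.7% × 192/365 = $596.5151
July 12 – December 31, 2015: 173 days, exemption $344,000 → ($473,000 − $344,000) × 0.7% × 173/365 = $427.9973
Total = $1,024.5123

$1,024.51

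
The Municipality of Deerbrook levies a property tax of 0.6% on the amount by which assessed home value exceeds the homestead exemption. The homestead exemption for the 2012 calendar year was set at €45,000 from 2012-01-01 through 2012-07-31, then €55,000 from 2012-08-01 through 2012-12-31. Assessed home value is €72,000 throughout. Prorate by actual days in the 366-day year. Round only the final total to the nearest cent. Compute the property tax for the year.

€136.92

2012-01-01 to 2012-07-31: 213 days, exemption €45,000 → (€72,000 − €45,000) × 0.6% × 213/366 = €94.2787
2012-08-01 to 2012-12-31: 153 days, exemption €55,000 → (€72,000 − €55,000) × 0.6% × 153/366 = €42.6393
Total = €136.9180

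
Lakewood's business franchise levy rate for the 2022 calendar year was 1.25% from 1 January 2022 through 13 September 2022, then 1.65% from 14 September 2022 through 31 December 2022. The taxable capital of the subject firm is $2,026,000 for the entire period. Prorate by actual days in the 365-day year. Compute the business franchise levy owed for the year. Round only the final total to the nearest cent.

$27,745.10

1 January – 13 September 2022: 256 days at 1.25% → $2,026,000 × 1.25% × 256/365 = $17,762.1918
14 September – 31 December 2022: 109 days at 1.65% → $2,026,000 × 1.65% × 109/365 = $9,982.9068
Total = $27,745.0986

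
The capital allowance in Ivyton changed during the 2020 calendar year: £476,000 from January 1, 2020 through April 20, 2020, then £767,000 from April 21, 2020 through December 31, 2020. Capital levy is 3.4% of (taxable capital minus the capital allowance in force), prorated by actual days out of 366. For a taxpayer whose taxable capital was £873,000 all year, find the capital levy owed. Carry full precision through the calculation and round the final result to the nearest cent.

£6,604.64

January 1 – April 20, 2020: 111 days, exemption £476,000 → (£873,000 − £476,000) × 3.4% × 111/366 = £4,093.6557
April 21 – December 31, 2020: 255 days, exemption £767,000 → (£873,000 − £767,000) × 3.4% × 255/366 = £2,510.9836
Total = £6,604.6393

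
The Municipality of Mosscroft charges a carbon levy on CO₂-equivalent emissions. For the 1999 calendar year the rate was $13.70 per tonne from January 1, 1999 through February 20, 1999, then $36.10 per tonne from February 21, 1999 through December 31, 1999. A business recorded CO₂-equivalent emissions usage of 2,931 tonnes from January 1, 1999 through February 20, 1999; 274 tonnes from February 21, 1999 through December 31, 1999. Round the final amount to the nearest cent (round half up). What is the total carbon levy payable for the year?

$50,046.10

January 1 – February 20, 1999: 2,931 tonnes at $13.70/tonne → $40,154.70
February 21 – December 31, 1999: 274 tonnes at $36.10/tonne → $9,891.40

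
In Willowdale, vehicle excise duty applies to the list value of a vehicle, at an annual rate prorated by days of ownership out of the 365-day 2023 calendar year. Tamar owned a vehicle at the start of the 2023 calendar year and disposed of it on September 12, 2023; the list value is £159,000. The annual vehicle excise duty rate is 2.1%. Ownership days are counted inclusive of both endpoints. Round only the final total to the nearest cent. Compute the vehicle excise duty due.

£2,332.73

Days held (January 1 – September 12, 2023): 255 out of 365
Tax = £159,000 × 2.1% × 255/365 = £2,332.7260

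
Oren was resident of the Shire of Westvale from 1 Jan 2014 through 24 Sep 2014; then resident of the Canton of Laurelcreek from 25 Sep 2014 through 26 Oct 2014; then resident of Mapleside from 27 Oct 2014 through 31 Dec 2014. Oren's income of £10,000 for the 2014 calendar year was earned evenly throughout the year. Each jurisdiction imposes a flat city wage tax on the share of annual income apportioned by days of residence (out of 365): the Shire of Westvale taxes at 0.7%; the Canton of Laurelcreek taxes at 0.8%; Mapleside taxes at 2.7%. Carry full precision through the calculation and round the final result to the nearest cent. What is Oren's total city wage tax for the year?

The Shire of Westvale, 1 Jan – 24 Sep 2014: 267 days → £10,000 × 0.7% × 267/365 = £51.2055
The Canton of Laurelcreek, 25 Sep – 26 Oct 2014: 32 days → £10,000 × 0.8% × 32/365 = £7.0137
Mapleside, 27 Oct – 31 Dec 2014: 66 days → £10,000 × 2.7% × 66/365 = £48.8219
Total = £107.0411

£107.04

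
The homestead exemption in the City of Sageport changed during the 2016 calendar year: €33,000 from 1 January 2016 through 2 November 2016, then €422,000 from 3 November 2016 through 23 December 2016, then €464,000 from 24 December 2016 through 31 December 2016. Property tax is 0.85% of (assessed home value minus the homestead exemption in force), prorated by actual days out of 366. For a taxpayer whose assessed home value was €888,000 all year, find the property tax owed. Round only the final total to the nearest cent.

€6,726.68

1 January – 2 November 2016: 307 days, exemption €33,000 → (€888,000 − €33,000) × 0.85% × 307/366 = €6,095.9631
3 November – 23 December 2016: 51 days, exemption €422,000 → (€888,000 − €422,000) × 0.85% × 51/366 = €551.9426
24 December – 31 December 2016: 8 days, exemption €464,000 → (€888,000 − €464,000) × 0.85% × 8/366 = €78.7760
Total = €6,726.6817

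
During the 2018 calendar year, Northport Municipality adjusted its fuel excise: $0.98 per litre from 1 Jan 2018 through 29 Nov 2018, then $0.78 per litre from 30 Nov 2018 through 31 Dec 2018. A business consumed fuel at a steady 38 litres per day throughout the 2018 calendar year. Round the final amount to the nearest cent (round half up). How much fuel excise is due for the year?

1 Jan – 29 Nov 2018: 333 days × 38 litres/day = 12,654 litres at $0.98/litre → $12400.92
30 Nov – 31 Dec 2018: 32 days × 38 litres/day = 1,216 litres at $0.78/litre → $948.48

$13349.40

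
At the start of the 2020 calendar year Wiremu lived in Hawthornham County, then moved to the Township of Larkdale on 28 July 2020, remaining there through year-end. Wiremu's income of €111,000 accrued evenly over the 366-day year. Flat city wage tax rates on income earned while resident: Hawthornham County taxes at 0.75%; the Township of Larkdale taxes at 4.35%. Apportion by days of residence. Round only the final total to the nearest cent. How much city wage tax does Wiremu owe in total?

Hawthornham County, 1 January – 27 July 2020: 209 days → €111,000 × 0.75% × 209/366 = €475.3893
The Township of Larkdale, 28 July – 31 December 2020: 157 days → €111,000 × 4.35% × 157/366 = €2,071.2418
Total = €2,546.6311

€2,546.63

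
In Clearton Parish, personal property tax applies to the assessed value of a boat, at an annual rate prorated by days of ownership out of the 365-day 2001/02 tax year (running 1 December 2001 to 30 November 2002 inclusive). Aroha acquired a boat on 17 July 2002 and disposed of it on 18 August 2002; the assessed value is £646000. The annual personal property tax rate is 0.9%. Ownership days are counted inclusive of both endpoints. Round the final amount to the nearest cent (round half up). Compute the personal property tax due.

£525.65

Days held (17 July – 18 August 2002): 33 out of 365
Tax = £646000 × 0.9% × 33/365 = £525.6493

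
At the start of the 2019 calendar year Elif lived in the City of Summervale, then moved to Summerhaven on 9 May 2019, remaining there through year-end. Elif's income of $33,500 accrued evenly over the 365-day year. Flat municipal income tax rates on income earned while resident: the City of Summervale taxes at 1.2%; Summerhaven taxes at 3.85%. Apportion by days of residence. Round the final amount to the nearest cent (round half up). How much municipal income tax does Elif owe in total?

$978.43

The City of Summervale, 1 January – 8 May 2019: 128 days → $33,500 × 1.2% × 128/365 = $140.9753
Summerhaven, 9 May – 31 December 2019: 237 days → $33,500 × 3.85% × 237/365 = $837.4541
Total = $978.4295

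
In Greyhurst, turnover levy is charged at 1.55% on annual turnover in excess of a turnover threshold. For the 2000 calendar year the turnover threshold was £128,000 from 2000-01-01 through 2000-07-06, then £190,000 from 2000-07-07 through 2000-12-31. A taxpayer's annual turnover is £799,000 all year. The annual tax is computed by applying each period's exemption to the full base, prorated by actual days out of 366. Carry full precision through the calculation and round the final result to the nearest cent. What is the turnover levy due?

2000-01-01 to 2000-07-06: 188 days, exemption £128,000 → (£799,000 − £128,000) × 1.55% × 188/366 = £5,342.3333
2000-07-07 to 2000-12-31: 178 days, exemption £190,000 → (£799,000 − £190,000) × 1.55% × 178/366 = £4,590.7951
Total = £9,933.1284

£9,933.13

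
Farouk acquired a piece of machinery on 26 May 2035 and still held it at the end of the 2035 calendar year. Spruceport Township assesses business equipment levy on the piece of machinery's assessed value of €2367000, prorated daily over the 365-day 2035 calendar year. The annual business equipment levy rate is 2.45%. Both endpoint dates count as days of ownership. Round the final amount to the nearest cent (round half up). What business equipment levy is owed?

€34953.78

Days held (26 May – 31 Dec 2035): 220 out of 365
Tax = €2367000 × 2.45% × 220/365 = €34953.7808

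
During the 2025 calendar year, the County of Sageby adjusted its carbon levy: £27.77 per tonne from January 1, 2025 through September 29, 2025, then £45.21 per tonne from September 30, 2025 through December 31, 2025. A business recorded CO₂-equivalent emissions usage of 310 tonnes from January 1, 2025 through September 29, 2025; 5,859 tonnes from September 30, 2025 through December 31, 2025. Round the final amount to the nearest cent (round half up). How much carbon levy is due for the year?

£273,494.09

January 1 – September 29, 2025: 310 tonnes at £27.77/tonne → £8,608.70
September 30 – December 31, 2025: 5,859 tonnes at £45.21/tonne → £264,885.39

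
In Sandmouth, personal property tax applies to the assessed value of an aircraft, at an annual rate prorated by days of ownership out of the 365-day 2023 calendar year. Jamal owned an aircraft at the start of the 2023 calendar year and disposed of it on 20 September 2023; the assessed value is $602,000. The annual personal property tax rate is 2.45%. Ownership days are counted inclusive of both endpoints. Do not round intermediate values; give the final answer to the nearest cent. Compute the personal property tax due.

Days held (1 January – 20 September 2023): 263 out of 365
Tax = $602,000 × 2.45% × 263/365 = $10,627.3616

$10,627.36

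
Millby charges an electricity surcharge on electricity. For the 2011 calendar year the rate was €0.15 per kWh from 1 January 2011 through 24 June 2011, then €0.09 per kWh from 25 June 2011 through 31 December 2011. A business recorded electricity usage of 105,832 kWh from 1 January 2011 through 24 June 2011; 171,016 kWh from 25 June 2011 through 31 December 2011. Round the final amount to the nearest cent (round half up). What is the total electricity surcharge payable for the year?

1 January – 24 June 2011: 105,832 kWh at €0.15/kWh → €15,874.80
25 June – 31 December 2011: 171,016 kWh at €0.09/kWh → €15,391.44

€31,266.24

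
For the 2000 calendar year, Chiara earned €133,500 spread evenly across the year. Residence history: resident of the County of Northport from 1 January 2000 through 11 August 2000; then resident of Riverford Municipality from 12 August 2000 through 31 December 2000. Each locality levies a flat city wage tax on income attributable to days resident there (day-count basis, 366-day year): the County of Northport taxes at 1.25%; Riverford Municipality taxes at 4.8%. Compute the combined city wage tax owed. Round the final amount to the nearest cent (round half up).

€3,507.48

The County of Northport, 1 January – 11 August 2000: 224 days → €133,500 × 1.25% × 224/366 = €1,021.3115
Riverford Municipality, 12 August – 31 December 2000: 142 days → €133,500 × 4.8% × 142/366 = €2,486.1639
Total = €3,507.4754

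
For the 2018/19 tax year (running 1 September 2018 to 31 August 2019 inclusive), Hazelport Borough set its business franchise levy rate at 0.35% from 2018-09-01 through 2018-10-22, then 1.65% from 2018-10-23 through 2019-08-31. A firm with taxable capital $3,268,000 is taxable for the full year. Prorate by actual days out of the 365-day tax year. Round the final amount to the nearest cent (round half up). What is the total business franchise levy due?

$47,869.48

2018-09-01 to 2018-10-22: 52 days at 0.35% → $3,268,000 × 0.35% × 52/365 = $1,629.5233
2018-10-23 to 2019-08-31: 313 days at 1.65% → $3,268,000 × 1.65% × 313/365 = $46,239.9616
Total = $47,869.4849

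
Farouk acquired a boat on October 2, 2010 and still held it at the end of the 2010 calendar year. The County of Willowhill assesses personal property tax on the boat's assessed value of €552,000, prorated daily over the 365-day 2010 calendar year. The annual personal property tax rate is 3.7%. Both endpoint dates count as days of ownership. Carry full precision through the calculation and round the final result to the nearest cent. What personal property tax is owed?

€5,092.01

Days held (October 2 – December 31, 2010): 91 out of 365
Tax = €552,000 × 3.7% × 91/365 = €5,092.0110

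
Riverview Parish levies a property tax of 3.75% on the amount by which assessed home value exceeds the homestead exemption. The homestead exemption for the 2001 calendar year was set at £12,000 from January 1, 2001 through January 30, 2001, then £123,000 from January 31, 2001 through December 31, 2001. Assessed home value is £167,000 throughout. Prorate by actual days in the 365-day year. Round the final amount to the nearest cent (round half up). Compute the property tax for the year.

£1,992.12

January 1 – January 30, 2001: 30 days, exemption £12,000 → (£167,000 − £12,000) × 3.75% × 30/365 = £477.7397
January 31 – December 31, 2001: 335 days, exemption £123,000 → (£167,000 − £123,000) × 3.75% × 335/365 = £1,514.3836
Total = £1,992.1233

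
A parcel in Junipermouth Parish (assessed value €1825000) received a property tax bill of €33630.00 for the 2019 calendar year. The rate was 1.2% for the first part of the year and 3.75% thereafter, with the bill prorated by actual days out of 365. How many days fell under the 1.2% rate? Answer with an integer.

Let d = days at the first rate; then 365 − d days at the second rate.
€1825000 × [1.2%·d + 3.75%·(365−d)] / 365 = €33630.00
Solving gives d = 273, so the new rate took effect on 1 Oct 2019.

273 days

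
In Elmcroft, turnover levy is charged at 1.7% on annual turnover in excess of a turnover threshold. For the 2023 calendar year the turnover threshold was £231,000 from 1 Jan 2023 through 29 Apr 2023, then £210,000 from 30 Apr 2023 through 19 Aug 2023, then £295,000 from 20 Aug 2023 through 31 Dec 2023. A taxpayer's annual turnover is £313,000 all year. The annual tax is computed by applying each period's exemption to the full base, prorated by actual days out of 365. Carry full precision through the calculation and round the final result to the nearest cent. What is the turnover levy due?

1 Jan – 29 Apr 2023: 119 days, exemption £231,000 → (£313,000 − £231,000) × 1.7% × 119/365 = £454.4822
30 Apr – 19 Aug 2023: 112 days, exemption £210,000 → (£313,000 − £210,000) × 1.7% × 112/365 = £537.2932
20 Aug – 31 Dec 2023: 134 days, exemption £295,000 → (£313,000 − £295,000) × 1.7% × 134/365 = £112.3397
Total = £1,104.1151

£1,104.12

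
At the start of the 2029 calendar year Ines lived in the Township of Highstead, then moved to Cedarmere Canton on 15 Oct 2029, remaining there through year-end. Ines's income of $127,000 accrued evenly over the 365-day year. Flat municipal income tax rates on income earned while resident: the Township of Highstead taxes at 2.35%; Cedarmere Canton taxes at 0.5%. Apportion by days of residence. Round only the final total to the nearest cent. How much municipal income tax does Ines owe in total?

The Township of Highstead, 1 Jan – 14 Oct 2029: 287 days → $127,000 × 2.35% × 287/365 = $2,346.7164
Cedarmere Canton, 15 Oct – 31 Dec 2029: 78 days → $127,000 × 0.5% × 78/365 = $135.6986
Total = $2,482.4151

$2,482.42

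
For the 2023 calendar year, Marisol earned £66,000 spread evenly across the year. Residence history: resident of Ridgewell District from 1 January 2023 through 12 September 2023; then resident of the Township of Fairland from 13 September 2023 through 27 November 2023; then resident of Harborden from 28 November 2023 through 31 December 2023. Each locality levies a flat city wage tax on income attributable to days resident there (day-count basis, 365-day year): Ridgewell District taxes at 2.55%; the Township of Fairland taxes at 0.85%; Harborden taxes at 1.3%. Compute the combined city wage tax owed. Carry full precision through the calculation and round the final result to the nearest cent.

Ridgewell District, 1 January – 12 September 2023: 255 days → £66,000 × 2.55% × 255/365 = £1,175.7945
The Township of Fairland, 13 September – 27 November 2023: 76 days → £66,000 × 0.85% × 76/365 = £116.8110
Harborden, 28 November – 31 December 2023: 34 days → £66,000 × 1.3% × 34/365 = £79.9233
Total = £1,372.5288

£1,372.53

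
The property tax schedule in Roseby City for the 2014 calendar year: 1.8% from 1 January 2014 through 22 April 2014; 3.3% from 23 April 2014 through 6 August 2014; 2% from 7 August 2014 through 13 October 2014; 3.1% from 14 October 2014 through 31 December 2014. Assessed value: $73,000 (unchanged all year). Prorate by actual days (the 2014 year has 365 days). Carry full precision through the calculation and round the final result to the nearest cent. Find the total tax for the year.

$1,864.60

1 January – 22 April 2014: 112 days at 1.8% → $73,000 × 1.8% × 112/365 = $403.2000
23 April – 6 August 2014: 106 days at 3.3% → $73,000 × 3.3% × 106/365 = $699.6000
7 August – 13 October 2014: 68 days at 2% → $73,000 × 2% × 68/365 = $272.0000
14 October – 31 December 2014: 79 days at 3.1% → $73,000 × 3.1% × 79/365 = $489.8000
Total = $1,864.6000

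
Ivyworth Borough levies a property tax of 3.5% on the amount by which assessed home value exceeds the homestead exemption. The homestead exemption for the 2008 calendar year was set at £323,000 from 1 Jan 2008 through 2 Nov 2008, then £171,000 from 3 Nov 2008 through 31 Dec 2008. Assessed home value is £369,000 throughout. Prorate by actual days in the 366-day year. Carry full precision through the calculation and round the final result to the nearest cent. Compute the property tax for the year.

1 Jan – 2 Nov 2008: 307 days, exemption £323,000 → (£369,000 − £323,000) × 3.5% × 307/366 = £1,350.4645
3 Nov – 31 Dec 2008: 59 days, exemption £171,000 → (£369,000 − £171,000) × 3.5% × 59/366 = £1,117.1311
Total = £2,467.5956

£2,467.60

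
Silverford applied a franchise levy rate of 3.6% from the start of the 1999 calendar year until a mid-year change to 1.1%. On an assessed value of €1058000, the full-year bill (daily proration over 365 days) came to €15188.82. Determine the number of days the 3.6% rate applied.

Let d = days at the first rate; then 365 − d days at the second rate.
€1058000 × [3.6%·d + 1.1%·(365−d)] / 365 = €15188.82
Solving gives d = 49, so the new rate took effect on 19 February 1999.

49 days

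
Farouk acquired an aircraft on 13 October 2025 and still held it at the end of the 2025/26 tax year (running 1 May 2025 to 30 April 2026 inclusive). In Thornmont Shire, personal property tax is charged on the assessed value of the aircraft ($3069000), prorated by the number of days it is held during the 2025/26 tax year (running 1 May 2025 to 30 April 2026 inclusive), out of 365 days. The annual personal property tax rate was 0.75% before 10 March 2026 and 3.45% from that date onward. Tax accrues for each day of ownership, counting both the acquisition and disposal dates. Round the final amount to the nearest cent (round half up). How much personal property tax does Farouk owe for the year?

13 October 2025 – 9 March 2026: 148 days at 0.75% → $3069000 × 0.75% × 148/365 = $9333.1233
10 March – 30 April 2026: 52 days at 3.45% → $3069000 × 3.45% × 52/365 = $15084.3452
Total = $24417.4685

$24417.47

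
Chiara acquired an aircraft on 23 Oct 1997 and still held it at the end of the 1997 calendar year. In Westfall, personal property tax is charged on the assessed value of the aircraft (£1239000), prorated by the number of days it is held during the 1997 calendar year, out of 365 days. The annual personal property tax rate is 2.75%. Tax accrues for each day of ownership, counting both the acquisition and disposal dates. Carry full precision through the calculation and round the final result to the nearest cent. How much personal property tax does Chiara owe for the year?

Days held (23 Oct – 31 Dec 1997): 70 out of 365
Tax = £1239000 × 2.75% × 70/365 = £6534.4521

£6534.45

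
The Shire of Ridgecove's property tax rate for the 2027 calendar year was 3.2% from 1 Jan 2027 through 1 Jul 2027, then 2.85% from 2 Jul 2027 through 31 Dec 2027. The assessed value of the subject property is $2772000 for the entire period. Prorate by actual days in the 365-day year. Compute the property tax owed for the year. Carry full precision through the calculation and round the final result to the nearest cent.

$83839.71

1 Jan – 1 Jul 2027: 182 days at 3.2% → $2772000 × 3.2% × 182/365 = $44230.4877
2 Jul – 31 Dec 2027: 183 days at 2.85% → $2772000 × 2.85% × 183/365 = $39609.2219
Total = $83839.7096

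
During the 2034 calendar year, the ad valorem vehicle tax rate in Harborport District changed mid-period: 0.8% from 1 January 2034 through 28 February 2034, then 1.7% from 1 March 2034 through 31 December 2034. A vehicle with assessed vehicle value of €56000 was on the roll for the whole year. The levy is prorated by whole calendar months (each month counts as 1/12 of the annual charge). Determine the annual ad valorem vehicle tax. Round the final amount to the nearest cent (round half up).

€868.00

1 January – 28 February 2034: 2 months at 0.8% → €56000 × 0.8% × 2/12 = €74.6667
1 March – 31 December 2034: 10 months at 1.7% → €56000 × 1.7% × 10/12 = €793.3333
Total = €868.0000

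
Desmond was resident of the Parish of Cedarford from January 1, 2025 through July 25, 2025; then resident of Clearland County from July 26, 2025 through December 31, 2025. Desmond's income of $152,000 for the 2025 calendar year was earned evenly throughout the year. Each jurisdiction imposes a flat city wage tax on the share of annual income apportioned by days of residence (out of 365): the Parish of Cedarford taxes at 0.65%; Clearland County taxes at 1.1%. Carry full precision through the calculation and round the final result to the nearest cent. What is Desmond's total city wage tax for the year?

The Parish of Cedarford, January 1 – July 25, 2025: 206 days → $152,000 × 0.65% × 206/365 = $557.6110
Clearland County, July 26 – December 31, 2025: 159 days → $152,000 × 1.1% × 159/365 = $728.3507
Total = $1,285.9616

$1,285.96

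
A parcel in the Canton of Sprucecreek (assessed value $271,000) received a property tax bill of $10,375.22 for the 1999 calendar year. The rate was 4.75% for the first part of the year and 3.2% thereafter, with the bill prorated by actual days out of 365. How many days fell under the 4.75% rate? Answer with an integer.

Let d = days at the first rate; then 365 − d days at the second rate.
$271,000 × [4.75%·d + 3.2%·(365−d)] / 365 = $10,375.22
Solving gives d = 148, so the new rate took effect on May 29, 1999.

148 days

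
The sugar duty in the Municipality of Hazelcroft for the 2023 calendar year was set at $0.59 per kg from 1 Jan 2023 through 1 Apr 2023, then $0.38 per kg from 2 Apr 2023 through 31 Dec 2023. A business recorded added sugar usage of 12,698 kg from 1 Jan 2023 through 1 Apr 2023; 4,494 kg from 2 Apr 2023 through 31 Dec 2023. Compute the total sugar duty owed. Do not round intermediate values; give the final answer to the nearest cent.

$9,199.54

1 Jan – 1 Apr 2023: 12,698 kg at $0.59/kg → $7,491.82
2 Apr – 31 Dec 2023: 4,494 kg at $0.38/kg → $1,707.72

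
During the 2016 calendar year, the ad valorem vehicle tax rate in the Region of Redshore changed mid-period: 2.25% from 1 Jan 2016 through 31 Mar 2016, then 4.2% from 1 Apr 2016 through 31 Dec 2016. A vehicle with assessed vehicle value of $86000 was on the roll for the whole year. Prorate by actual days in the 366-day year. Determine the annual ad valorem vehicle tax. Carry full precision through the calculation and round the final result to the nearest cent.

1 Jan – 31 Mar 2016: 91 days at 2.25% → $86000 × 2.25% × 91/366 = $481.1066
1 Apr – 31 Dec 2016: 275 days at 4.2% → $86000 × 4.2% × 275/366 = $2713.9344
Total = $3195.0410

$3195.04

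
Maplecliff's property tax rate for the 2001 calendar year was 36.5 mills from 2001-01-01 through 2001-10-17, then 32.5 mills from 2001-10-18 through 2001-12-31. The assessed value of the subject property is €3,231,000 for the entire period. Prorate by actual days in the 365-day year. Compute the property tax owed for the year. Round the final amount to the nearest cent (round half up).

€115,275.88

2001-01-01 to 2001-10-17: 290 days at 36.5 mills → €3,231,000 × 3.65% × 290/365 = €93,699.0000
2001-10-18 to 2001-12-31: 75 days at 32.5 mills → €3,231,000 × 3.25% × 75/365 = €21,576.8836
Total = €115,275.8836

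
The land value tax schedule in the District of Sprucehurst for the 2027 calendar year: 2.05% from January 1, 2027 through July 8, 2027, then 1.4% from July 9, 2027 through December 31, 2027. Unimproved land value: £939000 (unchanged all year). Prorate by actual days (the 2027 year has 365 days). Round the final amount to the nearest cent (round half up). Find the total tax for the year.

£16306.44

January 1 – July 8, 2027: 189 days at 2.05% → £939000 × 2.05% × 189/365 = £9967.5493
July 9 – December 31, 2027: 176 days at 1.4% → £939000 × 1.4% × 176/365 = £6338.8932
Total = £16306.4425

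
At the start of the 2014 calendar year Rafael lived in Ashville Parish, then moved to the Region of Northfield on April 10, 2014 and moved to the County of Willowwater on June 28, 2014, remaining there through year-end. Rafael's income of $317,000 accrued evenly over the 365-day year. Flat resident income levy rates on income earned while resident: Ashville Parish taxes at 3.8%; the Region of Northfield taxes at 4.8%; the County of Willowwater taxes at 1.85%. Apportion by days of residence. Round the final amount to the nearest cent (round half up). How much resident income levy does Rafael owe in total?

Ashville Parish, January 1 – April 9, 2014: 99 days → $317,000 × 3.8% × 99/365 = $3,267.2712
The Region of Northfield, April 10 – June 27, 2014: 79 days → $317,000 × 4.8% × 79/365 = $3,293.3260
The County of Willowwater, June 28 – December 31, 2014: 187 days → $317,000 × 1.85% × 187/365 = $3,004.5521
Total = $9,565.1493

$9,565.15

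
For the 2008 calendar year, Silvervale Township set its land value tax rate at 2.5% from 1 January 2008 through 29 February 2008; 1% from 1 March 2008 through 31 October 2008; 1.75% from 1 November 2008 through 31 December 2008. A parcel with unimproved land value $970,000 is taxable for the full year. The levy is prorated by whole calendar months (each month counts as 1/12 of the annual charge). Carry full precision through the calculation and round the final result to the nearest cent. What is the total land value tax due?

$13,337.50

1 January – 29 February 2008: 2 months at 2.5% → $970,000 × 2.5% × 2/12 = $4,041.6667
1 March – 31 October 2008: 8 months at 1% → $970,000 × 1% × 8/12 = $6,466.6667
1 November – 31 December 2008: 2 months at 1.75% → $970,000 × 1.75% × 2/12 = $2,829.1667
Total = $13,337.5000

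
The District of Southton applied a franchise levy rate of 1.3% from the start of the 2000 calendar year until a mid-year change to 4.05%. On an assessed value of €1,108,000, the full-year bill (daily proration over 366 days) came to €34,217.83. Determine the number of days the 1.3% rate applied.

128 days

Let d = days at the first rate; then 366 − d days at the second rate.
€1,108,000 × [1.3%·d + 4.05%·(366−d)] / 366 = €34,217.83
Solving gives d = 128, so the new rate took effect on 8 May 2000.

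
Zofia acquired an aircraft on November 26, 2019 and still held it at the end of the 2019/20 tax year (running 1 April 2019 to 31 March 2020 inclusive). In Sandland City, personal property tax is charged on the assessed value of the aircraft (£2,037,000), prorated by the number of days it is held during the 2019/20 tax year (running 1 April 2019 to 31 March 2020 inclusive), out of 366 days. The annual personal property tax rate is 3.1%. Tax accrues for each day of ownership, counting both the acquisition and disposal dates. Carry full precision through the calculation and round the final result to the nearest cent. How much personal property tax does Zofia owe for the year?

£21,911.66

Days held (November 26, 2019 – March 31, 2020): 127 out of 366
Tax = £2,037,000 × 3.1% × 127/366 = £21,911.6639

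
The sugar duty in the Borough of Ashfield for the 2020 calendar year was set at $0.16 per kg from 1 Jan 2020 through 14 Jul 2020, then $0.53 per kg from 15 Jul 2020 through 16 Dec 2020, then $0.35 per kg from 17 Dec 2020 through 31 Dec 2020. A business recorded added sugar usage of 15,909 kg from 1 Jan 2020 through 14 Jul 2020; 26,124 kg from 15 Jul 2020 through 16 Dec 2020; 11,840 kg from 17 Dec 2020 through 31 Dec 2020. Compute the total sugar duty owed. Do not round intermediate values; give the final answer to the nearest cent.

$20,535.16

1 Jan – 14 Jul 2020: 15,909 kg at $0.16/kg → $2,545.44
15 Jul – 16 Dec 2020: 26,124 kg at $0.53/kg → $13,845.72
17 Dec – 31 Dec 2020: 11,840 kg at $0.35/kg → $4,144.00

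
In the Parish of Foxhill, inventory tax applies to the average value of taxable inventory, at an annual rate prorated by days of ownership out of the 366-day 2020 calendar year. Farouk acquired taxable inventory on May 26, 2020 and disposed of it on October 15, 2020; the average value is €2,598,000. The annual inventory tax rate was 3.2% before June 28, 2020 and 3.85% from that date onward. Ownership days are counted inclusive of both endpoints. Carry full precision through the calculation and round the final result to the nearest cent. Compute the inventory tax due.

€37,557.43

May 26 – June 27, 2020: 33 days at 3.2% → €2,598,000 × 3.2% × 33/366 = €7,495.8689
June 28 – October 15, 2020: 110 days at 3.85% → €2,598,000 × 3.85% × 110/366 = €30,061.5574
Total = €37,557.4262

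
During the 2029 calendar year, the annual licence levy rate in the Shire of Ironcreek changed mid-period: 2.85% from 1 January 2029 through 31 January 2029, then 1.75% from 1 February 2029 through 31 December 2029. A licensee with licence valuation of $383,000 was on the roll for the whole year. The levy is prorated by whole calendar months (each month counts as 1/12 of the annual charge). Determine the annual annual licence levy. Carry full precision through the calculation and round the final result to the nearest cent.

$7,053.58

1 January – 31 January 2029: 1 month at 2.85% → $383,000 × 2.85% × 1/12 = $909.6250
1 February – 31 December 2029: 11 months at 1.75% → $383,000 × 1.75% × 11/12 = $6,143.9583
Total = $7,053.5833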